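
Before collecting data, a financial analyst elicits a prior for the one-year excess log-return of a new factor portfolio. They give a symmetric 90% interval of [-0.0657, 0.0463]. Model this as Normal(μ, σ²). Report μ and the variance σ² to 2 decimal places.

μ = -0.01, σ² = 0.00

A symmetric 90% interval runs μ ± z·σ with z = 1.645.
Half-width = 0.056, so σ = 0.056/1.645 = 0.034 and σ² = 0.00.
μ is the interval midpoint, -0.01.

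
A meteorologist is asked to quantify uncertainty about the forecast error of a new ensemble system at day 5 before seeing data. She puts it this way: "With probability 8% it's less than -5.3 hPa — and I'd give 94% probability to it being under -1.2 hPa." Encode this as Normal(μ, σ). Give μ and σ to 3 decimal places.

For Normal(μ,σ), the p-quantile is μ + z_p·σ. Here z_{0.08} = -1.405, z_{0.94} = 1.555.
So -5.3 = μ − 1.405σ and -1.2 = μ + 1.555σ.
Subtracting: σ = (-1.2 − -5.3)/(1.555 − (-1.405)) = 1.385.
Then μ = -5.3 − (-1.405)·1.385 = -3.354.

μ = -3.354, σ = 1.385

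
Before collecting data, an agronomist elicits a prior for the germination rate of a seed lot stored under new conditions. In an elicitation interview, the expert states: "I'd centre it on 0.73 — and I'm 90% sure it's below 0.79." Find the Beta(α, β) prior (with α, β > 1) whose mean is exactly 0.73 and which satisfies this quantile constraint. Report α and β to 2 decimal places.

With mean 0.73 fixed, write α = 0.73s, β = 0.27s where s = α+β.
Need P(θ < 0.79) = 0.9 under Beta(0.73s, 0.27s). Normal approximation: (q−m)/√(m(1−m)/s) ≈ z_{0.9} = 1.28, so s ≈ 0.73·0.27·(1.28)²/(0.79−0.73)² = 89.9.
At s = 89.9: P(θ<0.79) ≈ 0.905. Adjusting to match 0.9 gives s ≈ 85.88.
So α = 0.73·85.88 ≈ 62.69, β = 0.27·85.88 ≈ 23.19.

α ≈ 62.69, β ≈ 23.19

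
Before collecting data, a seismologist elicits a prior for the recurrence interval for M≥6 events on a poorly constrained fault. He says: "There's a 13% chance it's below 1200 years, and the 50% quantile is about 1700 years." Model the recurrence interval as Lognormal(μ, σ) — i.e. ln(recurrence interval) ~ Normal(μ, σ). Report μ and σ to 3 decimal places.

μ ≈ 7.438, σ ≈ 0.309

If T ~ Lognormal(μ,σ) then ln T ~ Normal(μ,σ), so the p-quantile of ln T is μ + z_p·σ.
ln(1200) = 7.09 and ln(1700) = 7.438; z_{0.13} = -1.126, z_{0.5} = 0.
σ = (7.438 − 7.09)/(0 − (-1.126)) = 0.309.
μ = 7.09 − (-1.126)·0.309 = 7.438.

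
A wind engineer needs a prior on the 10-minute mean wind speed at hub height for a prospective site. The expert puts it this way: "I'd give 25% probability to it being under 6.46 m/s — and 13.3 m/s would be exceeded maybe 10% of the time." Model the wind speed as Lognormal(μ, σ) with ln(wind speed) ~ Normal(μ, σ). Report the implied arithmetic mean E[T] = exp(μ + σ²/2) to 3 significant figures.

E[T] ≈ 8.87 m/s

If T ~ Lognormal(μ,σ) then ln T ~ Normal(μ,σ), so the p-quantile of ln T is μ + z_p·σ.
ln(6.46) = 1.866 and ln(13.3) = 2.588; z_{0.25} = -0.6745, z_{0.9} = 1.282.
σ = (2.588 − 1.866)/(1.282 − (-0.6745)) = 0.369.
μ = 1.866 − (-0.6745)·0.369 = 2.115.
E[T] = exp(μ + σ²/2) = exp(2.115 + 0.0681) = 8.87 m/s.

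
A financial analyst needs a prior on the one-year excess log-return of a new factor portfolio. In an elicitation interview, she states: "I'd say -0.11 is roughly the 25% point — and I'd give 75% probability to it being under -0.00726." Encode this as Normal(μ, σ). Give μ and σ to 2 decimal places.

μ = -0.06, σ = 0.08

The p-quantile of Normal(μ,σ) is μ + z_p·σ, with z_{0.25} = -0.6745 and z_{0.75} = 0.6745.
Eliminate σ: μ = (z₂·x₁ − z₁·x₂)/(z₂ − z₁) = (0.6745·-0.11 − (-0.6745)·-0.00726)/1.349 = -0.06.
Then σ = (x₂ − x₁)/(z₂ − z₁) = (-0.00726 − -0.11)/1.349 = 0.08.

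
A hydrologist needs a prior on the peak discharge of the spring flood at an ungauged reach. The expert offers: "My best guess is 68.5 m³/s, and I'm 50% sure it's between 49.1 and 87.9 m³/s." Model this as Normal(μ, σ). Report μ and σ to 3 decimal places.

μ = 68.500, σ = 28.762

A symmetric 50% interval runs μ ± z·σ with z = 0.6745.
Half-width = 19.4, so σ = 19.4/0.6745 = 28.762.
μ is the stated best guess, 68.500.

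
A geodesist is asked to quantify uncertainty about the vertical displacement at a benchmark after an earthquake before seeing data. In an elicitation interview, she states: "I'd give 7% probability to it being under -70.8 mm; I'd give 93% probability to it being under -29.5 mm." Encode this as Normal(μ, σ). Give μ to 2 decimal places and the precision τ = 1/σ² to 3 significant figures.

The p-quantile of Normal(μ,σ) is μ + z_p·σ, with z_{0.07} = -1.476 and z_{0.93} = 1.476.
Eliminate σ: μ = (z₂·x₁ − z₁·x₂)/(z₂ − z₁) = (1.476·-70.8 − (-1.476)·-29.5)/2.952 = -50.15.
Then σ = (x₂ − x₁)/(z₂ − z₁) = (-29.5 − -70.8)/2.952 = 13.99.
Precision τ = 1/σ² = 1/13.99² = 0.00511.

μ = -50.15, τ = 0.00511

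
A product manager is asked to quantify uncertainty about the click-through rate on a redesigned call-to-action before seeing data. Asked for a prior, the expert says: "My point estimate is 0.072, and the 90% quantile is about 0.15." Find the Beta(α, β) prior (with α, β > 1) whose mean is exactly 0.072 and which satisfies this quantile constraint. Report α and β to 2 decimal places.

With mean 0.072 fixed, write α = 0.072s, β = 0.928s where s = α+β.
Need P(θ < 0.15) = 0.9 under Beta(0.072s, 0.928s). Normal approximation: (q−m)/√(m(1−m)/s) ≈ z_{0.9} = 1.28, so s ≈ 0.072·0.928·(1.28)²/(0.15−0.072)² = 18.0.
At s = 18.0: P(θ<0.15) ≈ 0.894. Adjusting to match 0.9 gives s ≈ 19.51.
So α = 0.072·19.51 ≈ 1.40, β = 0.928·19.51 ≈ 18.10.

α ≈ 1.40, β ≈ 18.10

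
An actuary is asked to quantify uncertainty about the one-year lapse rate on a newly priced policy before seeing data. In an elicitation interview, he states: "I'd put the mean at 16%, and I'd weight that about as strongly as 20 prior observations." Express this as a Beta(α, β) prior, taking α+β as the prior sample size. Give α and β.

α = 3.2, β = 16.8

Under the effective-sample-size interpretation, Beta(α, β) has prior mean α/(α+β) and prior sample size α+β.
So α+β = 20 and α/(α+β) = 0.16, giving α = 0.16·20 = 3.2 and β = 20 − 3.2 = 16.8.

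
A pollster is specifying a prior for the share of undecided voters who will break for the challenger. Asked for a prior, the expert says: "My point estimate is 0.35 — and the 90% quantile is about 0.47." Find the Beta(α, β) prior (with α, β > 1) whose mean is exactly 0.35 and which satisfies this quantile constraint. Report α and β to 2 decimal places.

With mean 0.35 fixed, write α = 0.35s, β = 0.65s where s = α+β.
Need P(θ < 0.47) = 0.9 under Beta(0.35s, 0.65s). Normal approximation: (q−m)/√(m(1−m)/s) ≈ z_{0.9} = 1.28, so s ≈ 0.35·0.65·(1.28)²/(0.47−0.35)² = 25.9.
At s = 25.9: P(θ<0.47) ≈ 0.897. Adjusting to match 0.9 gives s ≈ 26.62.
So α = 0.35·26.62 ≈ 9.32, β = 0.65·26.62 ≈ 17.31.

α ≈ 9.32, β ≈ 17.31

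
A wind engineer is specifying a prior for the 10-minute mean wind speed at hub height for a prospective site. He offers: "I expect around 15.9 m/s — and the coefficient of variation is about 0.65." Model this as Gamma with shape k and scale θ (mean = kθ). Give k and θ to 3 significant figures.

For Gamma(k, scale θ): mean = kθ, variance = kθ², so CV = 1/√k.
CV = 0.65, hence k = 1/CV² = 2.37.
Then θ = mean/k = 15.9/2.37 = 6.72.

k ≈ 2.37, θ ≈ 6.72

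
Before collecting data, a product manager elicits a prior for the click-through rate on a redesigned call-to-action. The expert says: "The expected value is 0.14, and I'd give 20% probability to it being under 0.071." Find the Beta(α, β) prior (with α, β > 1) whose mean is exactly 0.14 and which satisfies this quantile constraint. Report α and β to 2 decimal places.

With mean 0.14 fixed, write α = 0.14s, β = 0.86s where s = α+β.
Need P(θ < 0.071) = 0.2 under Beta(0.14s, 0.86s). Normal approximation: (q−m)/√(m(1−m)/s) ≈ z_{0.2} = -0.842, so s ≈ 0.14·0.86·(-0.842)²/(0.071−0.14)² = 17.9.
At s = 17.9: P(θ<0.071) ≈ 0.204. Adjusting to match 0.2 gives s ≈ 18.29.
So α = 0.14·18.29 ≈ 2.56, β = 0.86·18.29 ≈ 15.73.

α ≈ 2.56, β ≈ 15.73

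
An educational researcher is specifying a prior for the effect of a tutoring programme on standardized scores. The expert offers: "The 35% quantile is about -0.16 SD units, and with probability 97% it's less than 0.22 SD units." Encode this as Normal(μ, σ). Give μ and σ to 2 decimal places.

The p-quantile of Normal(μ,σ) is μ + z_p·σ, with z_{0.35} = -0.3853 and z_{0.97} = 1.881.
Eliminate σ: μ = (z₂·x₁ − z₁·x₂)/(z₂ − z₁) = (1.881·-0.16 − (-0.3853)·0.22)/2.266 = -0.10.
Then σ = (x₂ − x₁)/(z₂ − z₁) = (0.22 − -0.16)/2.266 = 0.17.

μ = -0.10, σ = 0.17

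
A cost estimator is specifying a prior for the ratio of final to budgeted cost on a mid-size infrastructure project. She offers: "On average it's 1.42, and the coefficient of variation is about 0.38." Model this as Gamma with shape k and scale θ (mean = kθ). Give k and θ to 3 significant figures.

k ≈ 6.93, θ ≈ 0.205

For Gamma(k, scale θ): mean = kθ, variance = kθ², so CV = 1/√k.
CV = 0.38, hence k = 1/CV² = 6.93.
Then θ = mean/k = 1.42/6.93 = 0.205.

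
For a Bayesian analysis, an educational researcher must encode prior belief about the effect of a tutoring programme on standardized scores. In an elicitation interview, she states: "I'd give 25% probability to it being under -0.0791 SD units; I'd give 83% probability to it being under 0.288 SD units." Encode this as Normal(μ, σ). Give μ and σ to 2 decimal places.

For Normal(μ,σ), the p-quantile is μ + z_p·σ. Here z_{0.25} = -0.6745, z_{0.83} = 0.9542.
So -0.0791 = μ − 0.6745σ and 0.288 = μ + 0.9542σ.
Subtracting: σ = (0.288 − -0.0791)/(0.9542 − (-0.6745)) = 0.23.
Then μ = -0.0791 − (-0.6745)·0.23 = 0.07.

μ = 0.07, σ = 0.23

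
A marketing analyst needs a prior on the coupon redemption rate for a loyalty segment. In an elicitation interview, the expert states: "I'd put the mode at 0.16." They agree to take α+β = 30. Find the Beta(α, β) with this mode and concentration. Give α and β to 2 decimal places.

α = 5.48, β = 24.52

For α,β > 1 the Beta mode is (α−1)/(α+β−2). With α+β = 30, the mode is (α−1)/28.
Set (α−1)/28 = 0.16 → α = 1 + 0.16·28 = 5.48.
β = 30 − α = 24.52.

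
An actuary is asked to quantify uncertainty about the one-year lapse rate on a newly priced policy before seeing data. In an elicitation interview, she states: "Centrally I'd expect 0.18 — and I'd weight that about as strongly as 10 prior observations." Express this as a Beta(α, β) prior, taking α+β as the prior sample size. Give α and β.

Under the effective-sample-size interpretation, Beta(α, β) has prior mean α/(α+β) and prior sample size α+β.
So α+β = 10 and α/(α+β) = 0.18, giving α = 0.18·10 = 1.8 and β = 10 − 1.8 = 8.2.

α = 1.8, β = 8.2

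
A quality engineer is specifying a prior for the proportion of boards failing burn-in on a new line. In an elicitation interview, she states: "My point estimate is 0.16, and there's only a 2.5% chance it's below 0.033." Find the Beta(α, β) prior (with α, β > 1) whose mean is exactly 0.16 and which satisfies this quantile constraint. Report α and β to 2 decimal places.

With mean 0.16 fixed, write α = 0.16s, β = 0.84s where s = α+β.
Need P(θ < 0.033) = 0.025 under Beta(0.16s, 0.84s). Normal approximation: (q−m)/√(m(1−m)/s) ≈ z_{0.025} = -1.96, so s ≈ 0.16·0.84·(-1.96)²/(0.033−0.16)² = 32.0.
At s = 32.0: P(θ<0.033) ≈ 0.003. Adjusting to match 0.025 gives s ≈ 17.17.
So α = 0.16·17.17 ≈ 2.75, β = 0.84·17.17 ≈ 14.42.

α ≈ 2.75, β ≈ 14.42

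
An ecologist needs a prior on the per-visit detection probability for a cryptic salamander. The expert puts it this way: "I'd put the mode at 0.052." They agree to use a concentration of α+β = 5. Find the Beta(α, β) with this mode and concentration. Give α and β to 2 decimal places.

α = 1.16, β = 3.84

For α,β > 1 the Beta mode is (α−1)/(α+β−2). With α+β = 5, the mode is (α−1)/3.
Set (α−1)/3 = 0.052 → α = 1 + 0.052·3 = 1.16.
β = 5 − α = 3.84.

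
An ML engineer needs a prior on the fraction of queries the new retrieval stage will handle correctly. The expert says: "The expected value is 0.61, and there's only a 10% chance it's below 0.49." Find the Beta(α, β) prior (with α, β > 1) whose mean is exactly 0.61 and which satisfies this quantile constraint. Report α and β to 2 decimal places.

α ≈ 16.82, β ≈ 10.75

With mean 0.61 fixed, write α = 0.61s, β = 0.39s where s = α+β.
Need P(θ < 0.49) = 0.1 under Beta(0.61s, 0.39s). Normal approximation: (q−m)/√(m(1−m)/s) ≈ z_{0.1} = -1.28, so s ≈ 0.61·0.39·(-1.28)²/(0.49−0.61)² = 27.1.
At s = 27.1: P(θ<0.49) ≈ 0.102. Adjusting to match 0.1 gives s ≈ 27.57.
So α = 0.61·27.57 ≈ 16.82, β = 0.39·27.57 ≈ 10.75.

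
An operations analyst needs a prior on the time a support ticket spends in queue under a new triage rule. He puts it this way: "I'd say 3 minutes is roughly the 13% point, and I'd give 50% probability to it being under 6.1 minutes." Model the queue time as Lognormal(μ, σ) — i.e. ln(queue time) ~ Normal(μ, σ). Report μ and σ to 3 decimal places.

If T ~ Lognormal(μ,σ) then ln T ~ Normal(μ,σ), so the p-quantile of ln T is μ + z_p·σ.
ln(3) = 1.099 and ln(6.1) = 1.808; z_{0.13} = -1.126, z_{0.5} = 0.
σ = (1.808 − 1.099)/(0 − (-1.126)) = 0.630.
μ = 1.099 − (-1.126)·0.630 = 1.808.

μ ≈ 1.808, σ ≈ 0.630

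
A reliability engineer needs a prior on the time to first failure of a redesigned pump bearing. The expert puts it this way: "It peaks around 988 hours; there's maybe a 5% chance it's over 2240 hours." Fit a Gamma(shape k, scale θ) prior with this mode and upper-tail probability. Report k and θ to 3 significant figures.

k ≈ 5.09, θ ≈ 241

Gamma(k,θ) with k>1 has mode (k−1)θ, so θ = 988/(k−1).
Need P(X < 2240) = 0.95 with θ tied to k this way. Start at k = 2, θ = 988: P(X<2240) ≈ 0.662.
Too low — raise k to concentrate. Iterating converges to k ≈ 5.09.
Then θ = 988/(5.09−1) ≈ 241.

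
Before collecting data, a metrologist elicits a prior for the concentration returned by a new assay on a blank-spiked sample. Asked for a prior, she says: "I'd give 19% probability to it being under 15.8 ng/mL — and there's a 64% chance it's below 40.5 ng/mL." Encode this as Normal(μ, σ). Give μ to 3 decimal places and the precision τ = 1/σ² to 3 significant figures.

μ = 33.339, τ = 0.00251

The p-quantile of Normal(μ,σ) is μ + z_p·σ, with z_{0.19} = -0.8779 and z_{0.64} = 0.3585.
Eliminate σ: μ = (z₂·x₁ − z₁·x₂)/(z₂ − z₁) = (0.3585·15.8 − (-0.8779)·40.5)/1.236 = 33.339.
Then σ = (x₂ − x₁)/(z₂ − z₁) = (40.5 − 15.8)/1.236 = 19.978.
Precision τ = 1/σ² = 1/19.98² = 0.00251.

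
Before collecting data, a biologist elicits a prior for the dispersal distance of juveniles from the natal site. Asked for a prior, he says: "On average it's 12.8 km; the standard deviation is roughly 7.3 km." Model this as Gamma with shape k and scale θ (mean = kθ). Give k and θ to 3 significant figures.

k ≈ 3.07, θ ≈ 4.16

For Gamma(k, scale θ): mean = kθ, variance = kθ², so CV = 1/√k.
CV = SD/mean = 7.3/12.8 = 0.5703, hence k = 1/CV² = 3.07.
Then θ = mean/k = 12.8/3.07 = 4.16.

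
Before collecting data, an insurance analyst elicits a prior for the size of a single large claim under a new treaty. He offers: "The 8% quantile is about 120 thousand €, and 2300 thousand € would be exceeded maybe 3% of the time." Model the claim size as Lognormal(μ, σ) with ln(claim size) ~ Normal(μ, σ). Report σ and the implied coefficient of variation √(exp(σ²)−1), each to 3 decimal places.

If T ~ Lognormal(μ,σ) then ln T ~ Normal(μ,σ), so the p-quantile of ln T is μ + z_p·σ.
ln(120) = 4.787 and ln(2300) = 7.741; z_{0.08} = -1.405, z_{0.97} = 1.881.
σ = (7.741 − 4.787)/(1.881 − (-1.405)) = 0.899.
μ = 4.787 − (-1.405)·0.899 = 6.050.
CV = √(exp(σ²)−1) = √(exp(0.8078)−1) = 1.115.

σ ≈ 0.899, CV ≈ 1.115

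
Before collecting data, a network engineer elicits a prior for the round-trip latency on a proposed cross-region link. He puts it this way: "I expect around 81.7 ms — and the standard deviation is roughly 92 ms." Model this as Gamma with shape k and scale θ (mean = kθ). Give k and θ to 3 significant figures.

k ≈ 0.789, θ ≈ 104

For Gamma(k, scale θ): mean = kθ, variance = kθ², so CV = 1/√k.
CV = SD/mean = 92/81.7 = 1.126, hence k = 1/CV² = 0.789.
Then θ = mean/k = 81.7/0.789 = 104.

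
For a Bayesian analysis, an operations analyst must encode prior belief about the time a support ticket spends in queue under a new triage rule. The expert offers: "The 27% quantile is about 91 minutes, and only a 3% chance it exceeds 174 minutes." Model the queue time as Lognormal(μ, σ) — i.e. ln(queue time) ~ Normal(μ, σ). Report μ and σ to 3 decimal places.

If T ~ Lognormal(μ,σ) then ln T ~ Normal(μ,σ), so the p-quantile of ln T is μ + z_p·σ.
ln(91) = 4.511 and ln(174) = 5.159; z_{0.27} = -0.6128, z_{0.97} = 1.881.
σ = (5.159 − 4.511)/(1.881 − (-0.6128)) = 0.260.
μ = 4.511 − (-0.6128)·0.260 = 4.670.

μ ≈ 4.670, σ ≈ 0.260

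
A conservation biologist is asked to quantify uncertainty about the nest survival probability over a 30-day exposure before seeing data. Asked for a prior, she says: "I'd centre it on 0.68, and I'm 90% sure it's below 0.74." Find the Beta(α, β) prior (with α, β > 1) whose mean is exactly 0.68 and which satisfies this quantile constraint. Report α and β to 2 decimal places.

α ≈ 65.37, β ≈ 30.76

With mean 0.68 fixed, write α = 0.68s, β = 0.32s where s = α+β.
Need P(θ < 0.74) = 0.9 under Beta(0.68s, 0.32s). Normal approximation: (q−m)/√(m(1−m)/s) ≈ z_{0.9} = 1.28, so s ≈ 0.68·0.32·(1.28)²/(0.74−0.68)² = 99.3.
At s = 99.3: P(θ<0.74) ≈ 0.904. Adjusting to match 0.9 gives s ≈ 96.13.
So α = 0.68·96.13 ≈ 65.37, β = 0.32·96.13 ≈ 30.76.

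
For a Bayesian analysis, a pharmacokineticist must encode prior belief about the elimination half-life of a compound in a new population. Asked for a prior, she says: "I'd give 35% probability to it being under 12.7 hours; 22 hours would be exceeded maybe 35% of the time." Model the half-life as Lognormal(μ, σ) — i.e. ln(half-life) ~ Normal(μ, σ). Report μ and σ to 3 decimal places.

μ ≈ 2.816, σ ≈ 0.713

If T ~ Lognormal(μ,σ) then ln T ~ Normal(μ,σ), so the p-quantile of ln T is μ + z_p·σ.
ln(12.7) = 2.542 and ln(22) = 3.091; z_{0.35} = -0.3853, z_{0.65} = 0.3853.
σ = (3.091 − 2.542)/(0.3853 − (-0.3853)) = 0.713.
μ = 2.542 − (-0.3853)·0.713 = 2.816.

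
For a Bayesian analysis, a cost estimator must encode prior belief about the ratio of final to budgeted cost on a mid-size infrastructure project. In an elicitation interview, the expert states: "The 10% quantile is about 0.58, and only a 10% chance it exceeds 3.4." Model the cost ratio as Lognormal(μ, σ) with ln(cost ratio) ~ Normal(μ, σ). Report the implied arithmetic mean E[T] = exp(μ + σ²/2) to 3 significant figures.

E[T] ≈ 1.78

If T ~ Lognormal(μ,σ) then ln T ~ Normal(μ,σ), so the p-quantile of ln T is μ + z_p·σ.
ln(0.58) = -0.5447 and ln(3.4) = 1.224; z_{0.1} = -1.282, z_{0.9} = 1.282.
σ = (1.224 − -0.5447)/(1.282 − (-1.282)) = 0.690.
μ = -0.5447 − (-1.282)·0.690 = 0.340.
E[T] = exp(μ + σ²/2) = exp(0.340 + 0.2380) = 1.78.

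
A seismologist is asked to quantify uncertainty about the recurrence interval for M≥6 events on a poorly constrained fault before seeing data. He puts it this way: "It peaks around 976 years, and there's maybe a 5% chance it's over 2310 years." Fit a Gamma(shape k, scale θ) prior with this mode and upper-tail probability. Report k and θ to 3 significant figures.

Gamma(k,θ) with k>1 has mode (k−1)θ, so θ = 976/(k−1).
Need P(X < 2310) = 0.95 with θ tied to k this way. Start at k = 2, θ = 976: P(X<2310) ≈ 0.684.
Too low — raise k to concentrate. Iterating converges to k ≈ 4.68.
Then θ = 976/(4.68−1) ≈ 265.

k ≈ 4.68, θ ≈ 265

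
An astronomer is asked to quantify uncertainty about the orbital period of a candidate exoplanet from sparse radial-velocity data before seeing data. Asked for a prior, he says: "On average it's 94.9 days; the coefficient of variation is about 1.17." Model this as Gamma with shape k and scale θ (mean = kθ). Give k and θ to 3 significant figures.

k ≈ 0.731, θ ≈ 130

For Gamma(k, scale θ): mean = kθ, variance = kθ², so CV = 1/√k.
CV = 1.17, hence k = 1/CV² = 0.731.
Then θ = mean/k = 94.9/0.731 = 130.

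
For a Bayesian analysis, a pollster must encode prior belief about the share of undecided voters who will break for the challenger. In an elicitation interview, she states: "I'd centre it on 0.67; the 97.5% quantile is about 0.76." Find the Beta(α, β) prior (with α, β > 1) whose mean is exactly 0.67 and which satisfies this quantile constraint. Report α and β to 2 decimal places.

α ≈ 64.27, β ≈ 31.65

With mean 0.67 fixed, write α = 0.67s, β = 0.33s where s = α+β.
Need P(θ < 0.76) = 0.975 under Beta(0.67s, 0.33s). Normal approximation: (q−m)/√(m(1−m)/s) ≈ z_{0.975} = 1.96, so s ≈ 0.67·0.33·(1.96)²/(0.76−0.67)² = 104.9.
At s = 104.9: P(θ<0.76) ≈ 0.980. Adjusting to match 0.975 gives s ≈ 95.92.
So α = 0.67·95.92 ≈ 64.27, β = 0.33·95.92 ≈ 31.65.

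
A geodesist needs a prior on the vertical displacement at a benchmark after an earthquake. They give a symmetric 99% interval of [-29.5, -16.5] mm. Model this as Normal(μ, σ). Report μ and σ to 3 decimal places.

A symmetric 99% interval runs μ ± z·σ with z = 2.576.
Half-width = 6.5, so σ = 6.5/2.576 = 2.523.
μ is the interval midpoint, -23.000.

μ = -23.000, σ = 2.523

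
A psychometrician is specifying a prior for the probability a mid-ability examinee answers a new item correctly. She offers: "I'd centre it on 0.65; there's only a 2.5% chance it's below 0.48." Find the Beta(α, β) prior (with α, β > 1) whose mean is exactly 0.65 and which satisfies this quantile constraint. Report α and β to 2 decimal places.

With mean 0.65 fixed, write α = 0.65s, β = 0.35s where s = α+β.
Need P(θ < 0.48) = 0.025 under Beta(0.65s, 0.35s). Normal approximation: (q−m)/√(m(1−m)/s) ≈ z_{0.025} = -1.96, so s ≈ 0.65·0.35·(-1.96)²/(0.48−0.65)² = 30.2.
At s = 30.2: P(θ<0.48) ≈ 0.029. Adjusting to match 0.025 gives s ≈ 32.11.
So α = 0.65·32.11 ≈ 20.87, β = 0.35·32.11 ≈ 11.24.

α ≈ 20.87, β ≈ 11.24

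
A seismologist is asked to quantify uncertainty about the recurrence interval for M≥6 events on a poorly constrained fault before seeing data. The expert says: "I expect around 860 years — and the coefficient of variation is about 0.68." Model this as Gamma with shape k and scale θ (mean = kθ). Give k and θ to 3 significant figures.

k ≈ 2.16, θ ≈ 398

For Gamma(k, scale θ): mean = kθ, variance = kθ², so CV = 1/√k.
CV = 0.68, hence k = 1/CV² = 2.16.
Then θ = mean/k = 860/2.16 = 398.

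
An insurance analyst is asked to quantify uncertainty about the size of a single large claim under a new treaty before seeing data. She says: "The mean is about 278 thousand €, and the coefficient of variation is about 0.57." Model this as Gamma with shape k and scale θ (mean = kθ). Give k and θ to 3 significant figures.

For Gamma(k, scale θ): mean = kθ, variance = kθ², so CV = 1/√k.
CV = 0.57, hence k = 1/CV² = 3.08.
Then θ = mean/k = 278/3.08 = 90.3.

k ≈ 3.08, θ ≈ 90.3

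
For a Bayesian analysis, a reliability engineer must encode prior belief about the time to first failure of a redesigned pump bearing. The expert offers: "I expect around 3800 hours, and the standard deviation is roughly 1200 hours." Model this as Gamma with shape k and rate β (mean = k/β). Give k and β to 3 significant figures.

For Gamma(k, rate β): mean = k/β, variance = k/β², so CV = 1/√k.
CV = SD/mean = 1200/3800 = 0.3158, hence k = 1/CV² = 10.
Then β = k/mean = 10/3800 = 0.00264.

k ≈ 10, β ≈ 0.00264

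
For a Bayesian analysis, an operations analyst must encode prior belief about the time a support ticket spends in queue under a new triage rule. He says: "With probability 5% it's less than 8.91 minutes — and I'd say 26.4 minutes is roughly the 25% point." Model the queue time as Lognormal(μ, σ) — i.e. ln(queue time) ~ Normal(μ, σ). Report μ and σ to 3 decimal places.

μ ≈ 4.028, σ ≈ 1.119

If T ~ Lognormal(μ,σ) then ln T ~ Normal(μ,σ), so the p-quantile of ln T is μ + z_p·σ.
ln(8.91) = 2.187 and ln(26.4) = 3.273; z_{0.05} = -1.645, z_{0.25} = -0.6745.
σ = (3.273 − 2.187)/(-0.6745 − (-1.645)) = 1.119.
μ = 2.187 − (-1.645)·1.119 = 4.028.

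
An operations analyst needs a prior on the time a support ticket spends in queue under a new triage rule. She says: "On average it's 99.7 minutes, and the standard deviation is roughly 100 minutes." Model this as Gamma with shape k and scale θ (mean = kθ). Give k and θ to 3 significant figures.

For Gamma(k, scale θ): mean = kθ, variance = kθ², so CV = 1/√k.
CV = SD/mean = 100/99.7 = 1.003, hence k = 1/CV² = 0.994.
Then θ = mean/k = 99.7/0.994 = 100.

k ≈ 0.994, θ ≈ 100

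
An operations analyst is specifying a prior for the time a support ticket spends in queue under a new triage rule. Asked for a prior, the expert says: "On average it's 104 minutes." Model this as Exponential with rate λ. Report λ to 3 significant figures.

Exponential mean = 1/λ, so λ = 1/104.0 = 0.00962.

λ ≈ 0.00962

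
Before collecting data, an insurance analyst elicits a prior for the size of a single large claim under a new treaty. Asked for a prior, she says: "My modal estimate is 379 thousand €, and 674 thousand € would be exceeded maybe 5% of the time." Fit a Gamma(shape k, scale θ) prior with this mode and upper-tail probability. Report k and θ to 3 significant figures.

Gamma(k,θ) with k>1 has mode (k−1)θ, so θ = 379/(k−1).
Need P(X < 674) = 0.95 with θ tied to k this way. Start at k = 2, θ = 379: P(X<674) ≈ 0.531.
Too low — raise k to concentrate. Iterating converges to k ≈ 9.41.
Then θ = 379/(9.41−1) ≈ 45.1.

k ≈ 9.41, θ ≈ 45.1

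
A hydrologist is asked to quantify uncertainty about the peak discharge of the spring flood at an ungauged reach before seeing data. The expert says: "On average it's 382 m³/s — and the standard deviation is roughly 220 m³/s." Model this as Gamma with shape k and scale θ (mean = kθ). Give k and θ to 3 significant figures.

k ≈ 3.01, θ ≈ 127

For Gamma(k, scale θ): mean = kθ, variance = kθ², so CV = 1/√k.
CV = SD/mean = 220/382 = 0.5759, hence k = 1/CV² = 3.01.
Then θ = mean/k = 382/3.01 = 127.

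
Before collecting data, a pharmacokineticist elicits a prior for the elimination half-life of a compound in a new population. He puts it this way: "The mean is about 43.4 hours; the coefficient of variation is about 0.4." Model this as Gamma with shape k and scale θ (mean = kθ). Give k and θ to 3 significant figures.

For Gamma(k, scale θ): mean = kθ, variance = kθ², so CV = 1/√k.
CV = 0.4, hence k = 1/CV² = 6.25.
Then θ = mean/k = 43.4/6.25 = 6.94.

k ≈ 6.25, θ ≈ 6.94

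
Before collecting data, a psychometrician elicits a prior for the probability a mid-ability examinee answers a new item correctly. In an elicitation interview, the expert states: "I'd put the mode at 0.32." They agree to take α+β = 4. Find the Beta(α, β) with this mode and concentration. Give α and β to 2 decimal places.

α = 1.64, β = 2.36

For α,β > 1 the Beta mode is (α−1)/(α+β−2). With α+β = 4, the mode is (α−1)/2.
Set (α−1)/2 = 0.32 → α = 1 + 0.32·2 = 1.64.
β = 4 − α = 2.36.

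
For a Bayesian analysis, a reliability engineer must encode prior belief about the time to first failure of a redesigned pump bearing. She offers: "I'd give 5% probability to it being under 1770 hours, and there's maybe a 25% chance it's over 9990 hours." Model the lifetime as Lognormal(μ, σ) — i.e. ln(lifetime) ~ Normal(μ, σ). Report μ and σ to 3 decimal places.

μ ≈ 8.706, σ ≈ 0.746

If T ~ Lognormal(μ,σ) then ln T ~ Normal(μ,σ), so the p-quantile of ln T is μ + z_p·σ.
ln(1770) = 7.479 and ln(9990) = 9.209; z_{0.05} = -1.645, z_{0.75} = 0.6745.
σ = (9.209 − 7.479)/(0.6745 − (-1.645)) = 0.746.
μ = 7.479 − (-1.645)·0.746 = 8.706.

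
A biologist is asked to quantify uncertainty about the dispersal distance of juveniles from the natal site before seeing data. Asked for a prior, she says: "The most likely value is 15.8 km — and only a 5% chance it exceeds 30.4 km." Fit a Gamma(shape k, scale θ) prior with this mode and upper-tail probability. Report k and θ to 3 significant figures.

Gamma(k,θ) with k>1 has mode (k−1)θ, so θ = 15.8/(k−1).
Need P(X < 30.4) = 0.95 with θ tied to k this way. Start at k = 2, θ = 15.8: P(X<30.4) ≈ 0.573.
Too low — raise k to concentrate. Iterating converges to k ≈ 7.49.
Then θ = 15.8/(7.49−1) ≈ 2.44.

k ≈ 7.49, θ ≈ 2.44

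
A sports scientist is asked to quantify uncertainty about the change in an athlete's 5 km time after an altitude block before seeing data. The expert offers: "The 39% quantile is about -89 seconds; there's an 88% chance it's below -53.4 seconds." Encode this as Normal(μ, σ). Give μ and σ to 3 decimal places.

μ = -82.163, σ = 24.479

For Normal(μ,σ), the p-quantile is μ + z_p·σ. Here z_{0.39} = -0.2793, z_{0.88} = 1.175.
So -89 = μ − 0.2793σ and -53.4 = μ + 1.175σ.
Subtracting: σ = (-53.4 − -89)/(1.175 − (-0.2793)) = 24.479.
Then μ = -89 − (-0.2793)·24.479 = -82.163.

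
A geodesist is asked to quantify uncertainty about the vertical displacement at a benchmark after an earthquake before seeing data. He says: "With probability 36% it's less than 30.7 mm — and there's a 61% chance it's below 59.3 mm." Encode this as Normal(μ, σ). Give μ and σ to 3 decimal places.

μ = 46.774, σ = 44.843

For Normal(μ,σ), the p-quantile is μ + z_p·σ. Here z_{0.36} = -0.3585, z_{0.61} = 0.2793.
So 30.7 = μ − 0.3585σ and 59.3 = μ + 0.2793σ.
Subtracting: σ = (59.3 − 30.7)/(0.2793 − (-0.3585)) = 44.843.
Then μ = 30.7 − (-0.3585)·44.843 = 46.774.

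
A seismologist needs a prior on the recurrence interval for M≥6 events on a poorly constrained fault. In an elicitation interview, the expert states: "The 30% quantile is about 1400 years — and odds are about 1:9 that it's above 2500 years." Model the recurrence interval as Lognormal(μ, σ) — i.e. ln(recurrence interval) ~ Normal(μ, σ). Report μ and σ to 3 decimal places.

μ ≈ 7.413, σ ≈ 0.321

If T ~ Lognormal(μ,σ) then ln T ~ Normal(μ,σ), so the p-quantile of ln T is μ + z_p·σ.
ln(1400) = 7.244 and ln(2500) = 7.824; z_{0.3} = -0.5244, z_{0.9} = 1.282.
σ = (7.824 − 7.244)/(1.282 − (-0.5244)) = 0.321.
μ = 7.244 − (-0.5244)·0.321 = 7.413.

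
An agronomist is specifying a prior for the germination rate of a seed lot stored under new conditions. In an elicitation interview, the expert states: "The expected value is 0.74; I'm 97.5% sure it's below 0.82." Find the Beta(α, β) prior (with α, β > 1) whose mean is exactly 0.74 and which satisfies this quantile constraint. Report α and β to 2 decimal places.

α ≈ 75.46, β ≈ 26.51

With mean 0.74 fixed, write α = 0.74s, β = 0.26s where s = α+β.
Need P(θ < 0.82) = 0.975 under Beta(0.74s, 0.26s). Normal approximation: (q−m)/√(m(1−m)/s) ≈ z_{0.975} = 1.96, so s ≈ 0.74·0.26·(1.96)²/(0.82−0.74)² = 115.5.
At s = 115.5: P(θ<0.82) ≈ 0.982. Adjusting to match 0.975 gives s ≈ 101.97.
So α = 0.74·101.97 ≈ 75.46, β = 0.26·101.97 ≈ 26.51.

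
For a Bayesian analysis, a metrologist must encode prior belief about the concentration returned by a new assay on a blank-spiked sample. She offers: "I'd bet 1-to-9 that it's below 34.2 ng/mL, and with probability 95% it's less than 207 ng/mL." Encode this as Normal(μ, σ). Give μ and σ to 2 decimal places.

For Normal(μ,σ), the p-quantile is μ + z_p·σ. Here z_{0.1} = -1.282, z_{0.95} = 1.645.
So 34.2 = μ − 1.282σ and 207 = μ + 1.645σ.
Subtracting: σ = (207 − 34.2)/(1.645 − (-1.282)) = 59.05.
Then μ = 34.2 − (-1.282)·59.05 = 109.87.

μ = 109.87, σ = 59.05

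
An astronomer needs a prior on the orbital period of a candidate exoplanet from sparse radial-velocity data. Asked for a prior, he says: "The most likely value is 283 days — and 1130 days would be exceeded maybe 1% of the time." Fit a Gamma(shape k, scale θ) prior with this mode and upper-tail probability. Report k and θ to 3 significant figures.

Gamma(k,θ) with k>1 has mode (k−1)θ, so θ = 283/(k−1).
Need P(X < 1130) = 0.99 with θ tied to k this way. Start at k = 2, θ = 283: P(X<1130) ≈ 0.908.
Too low — raise k to concentrate. Iterating converges to k ≈ 3.18.
Then θ = 283/(3.18−1) ≈ 130.

k ≈ 3.18, θ ≈ 130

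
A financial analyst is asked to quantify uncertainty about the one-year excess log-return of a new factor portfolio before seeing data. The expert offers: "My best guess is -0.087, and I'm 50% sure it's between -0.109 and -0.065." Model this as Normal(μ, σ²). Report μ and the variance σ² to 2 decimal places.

μ = -0.09, σ² = 0.00

A symmetric 50% interval runs μ ± z·σ with z = 0.6745.
Half-width = 0.022, so σ = 0.022/0.6745 = 0.033 and σ² = 0.00.
μ is the stated best guess, -0.09.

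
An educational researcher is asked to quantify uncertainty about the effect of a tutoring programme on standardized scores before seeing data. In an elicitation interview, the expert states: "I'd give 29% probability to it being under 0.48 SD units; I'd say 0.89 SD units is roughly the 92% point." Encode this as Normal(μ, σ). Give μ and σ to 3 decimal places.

The p-quantile of Normal(μ,σ) is μ + z_p·σ, with z_{0.29} = -0.5534 and z_{0.92} = 1.405.
Eliminate σ: μ = (z₂·x₁ − z₁·x₂)/(z₂ − z₁) = (1.405·0.48 − (-0.5534)·0.89)/1.958 = 0.596.
Then σ = (x₂ − x₁)/(z₂ − z₁) = (0.89 − 0.48)/1.958 = 0.209.

μ = 0.596, σ = 0.209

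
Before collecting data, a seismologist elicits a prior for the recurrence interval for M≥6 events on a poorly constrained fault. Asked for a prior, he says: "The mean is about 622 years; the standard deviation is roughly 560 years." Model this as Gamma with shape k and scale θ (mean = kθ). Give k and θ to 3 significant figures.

For Gamma(k, scale θ): mean = kθ, variance = kθ², so CV = 1/√k.
CV = SD/mean = 560/622 = 0.9003, hence k = 1/CV² = 1.23.
Then θ = mean/k = 622/1.23 = 504.

k ≈ 1.23, θ ≈ 504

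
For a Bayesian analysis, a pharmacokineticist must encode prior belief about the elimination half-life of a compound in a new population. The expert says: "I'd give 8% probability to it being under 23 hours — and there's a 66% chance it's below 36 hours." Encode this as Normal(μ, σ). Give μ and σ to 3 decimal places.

The p-quantile of Normal(μ,σ) is μ + z_p·σ, with z_{0.08} = -1.405 and z_{0.66} = 0.4125.
Eliminate σ: μ = (z₂·x₁ − z₁·x₂)/(z₂ − z₁) = (0.4125·23 − (-1.405)·36)/1.818 = 33.050.
Then σ = (x₂ − x₁)/(z₂ − z₁) = (36 − 23)/1.818 = 7.153.

μ = 33.050, σ = 7.153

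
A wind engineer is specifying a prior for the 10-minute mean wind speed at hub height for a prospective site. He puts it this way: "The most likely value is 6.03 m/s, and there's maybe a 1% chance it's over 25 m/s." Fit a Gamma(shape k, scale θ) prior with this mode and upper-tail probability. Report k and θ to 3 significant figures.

k ≈ 3.05, θ ≈ 2.95

Gamma(k,θ) with k>1 has mode (k−1)θ, so θ = 6.03/(k−1).
Need P(X < 25) = 0.99 with θ tied to k this way. Start at k = 2, θ = 6.03: P(X<25) ≈ 0.919.
Too low — raise k to concentrate. Iterating converges to k ≈ 3.05.
Then θ = 6.03/(3.05−1) ≈ 2.95.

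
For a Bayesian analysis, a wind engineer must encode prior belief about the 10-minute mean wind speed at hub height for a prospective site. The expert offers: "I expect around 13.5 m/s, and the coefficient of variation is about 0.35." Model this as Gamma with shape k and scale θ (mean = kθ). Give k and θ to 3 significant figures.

k ≈ 8.16, θ ≈ 1.65

For Gamma(k, scale θ): mean = kθ, variance = kθ², so CV = 1/√k.
CV = 0.35, hence k = 1/CV² = 8.16.
Then θ = mean/k = 13.5/8.16 = 1.65.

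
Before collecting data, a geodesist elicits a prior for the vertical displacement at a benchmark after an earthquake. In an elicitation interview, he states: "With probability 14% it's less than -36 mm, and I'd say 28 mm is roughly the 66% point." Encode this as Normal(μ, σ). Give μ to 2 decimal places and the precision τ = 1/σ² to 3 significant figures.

The p-quantile of Normal(μ,σ) is μ + z_p·σ, with z_{0.14} = -1.08 and z_{0.66} = 0.4125.
Eliminate σ: μ = (z₂·x₁ − z₁·x₂)/(z₂ − z₁) = (0.4125·-36 − (-1.08)·28)/1.493 = 10.32.
Then σ = (x₂ − x₁)/(z₂ − z₁) = (28 − -36)/1.493 = 42.87.
Precision τ = 1/σ² = 1/42.87² = 0.000544.

μ = 10.32, τ = 0.000544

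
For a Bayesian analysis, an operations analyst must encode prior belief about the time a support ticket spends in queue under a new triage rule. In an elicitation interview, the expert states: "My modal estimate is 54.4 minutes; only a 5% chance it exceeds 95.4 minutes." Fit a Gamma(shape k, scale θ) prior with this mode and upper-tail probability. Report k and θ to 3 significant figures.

k ≈ 9.84, θ ≈ 6.15

Gamma(k,θ) with k>1 has mode (k−1)θ, so θ = 54.4/(k−1).
Need P(X < 95.4) = 0.95 with θ tied to k this way. Start at k = 2, θ = 54.4: P(X<95.4) ≈ 0.523.
Too low — raise k to concentrate. Iterating converges to k ≈ 9.84.
Then θ = 54.4/(9.84−1) ≈ 6.15.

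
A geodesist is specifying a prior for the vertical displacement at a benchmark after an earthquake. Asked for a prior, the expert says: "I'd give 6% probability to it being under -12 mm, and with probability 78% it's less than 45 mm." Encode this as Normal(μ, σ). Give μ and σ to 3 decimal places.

μ = 26.085, σ = 24.495

For Normal(μ,σ), the p-quantile is μ + z_p·σ. Here z_{0.06} = -1.555, z_{0.78} = 0.7722.
So -12 = μ − 1.555σ and 45 = μ + 0.7722σ.
Subtracting: σ = (45 − -12)/(0.7722 − (-1.555)) = 24.495.
Then μ = -12 − (-1.555)·24.495 = 26.085.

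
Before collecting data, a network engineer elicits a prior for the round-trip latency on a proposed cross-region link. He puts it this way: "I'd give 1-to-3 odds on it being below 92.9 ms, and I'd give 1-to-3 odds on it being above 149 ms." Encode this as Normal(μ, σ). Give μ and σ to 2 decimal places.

The p-quantile of Normal(μ,σ) is μ + z_p·σ, with z_{0.25} = -0.6745 and z_{0.75} = 0.6745.
Eliminate σ: μ = (z₂·x₁ − z₁·x₂)/(z₂ − z₁) = (0.6745·92.9 − (-0.6745)·149)/1.349 = 120.95.
Then σ = (x₂ − x₁)/(z₂ − z₁) = (149 − 92.9)/1.349 = 41.59.

μ = 120.95, σ = 41.59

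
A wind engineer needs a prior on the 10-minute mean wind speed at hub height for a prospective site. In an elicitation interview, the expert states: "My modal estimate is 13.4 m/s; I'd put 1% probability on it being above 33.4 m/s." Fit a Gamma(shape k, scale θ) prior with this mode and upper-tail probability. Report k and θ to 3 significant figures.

Gamma(k,θ) with k>1 has mode (k−1)θ, so θ = 13.4/(k−1).
Need P(X < 33.4) = 0.99 with θ tied to k this way. Start at k = 2, θ = 13.4: P(X<33.4) ≈ 0.711.
Too low — raise k to concentrate. Iterating converges to k ≈ 6.63.
Then θ = 13.4/(6.63−1) ≈ 2.38.

k ≈ 6.63, θ ≈ 2.38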